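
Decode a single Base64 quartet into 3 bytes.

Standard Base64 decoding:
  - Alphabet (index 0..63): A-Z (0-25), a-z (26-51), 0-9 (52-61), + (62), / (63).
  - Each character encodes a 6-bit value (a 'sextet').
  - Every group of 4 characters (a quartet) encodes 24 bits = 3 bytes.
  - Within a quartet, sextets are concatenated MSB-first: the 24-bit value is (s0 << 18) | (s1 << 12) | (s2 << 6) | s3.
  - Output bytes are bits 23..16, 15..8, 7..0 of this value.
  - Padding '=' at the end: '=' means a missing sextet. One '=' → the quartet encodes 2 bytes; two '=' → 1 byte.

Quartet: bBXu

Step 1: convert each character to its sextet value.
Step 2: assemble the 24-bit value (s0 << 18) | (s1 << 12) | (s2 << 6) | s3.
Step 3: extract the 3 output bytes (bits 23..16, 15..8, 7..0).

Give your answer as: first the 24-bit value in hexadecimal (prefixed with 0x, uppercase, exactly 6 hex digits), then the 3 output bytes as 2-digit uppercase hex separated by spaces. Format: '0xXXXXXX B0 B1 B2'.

Sextets: b=27, B=1, X=23, u=46
24-bit: (27<<18) | (1<<12) | (23<<6) | 46
      = 0x6C0000 | 0x001000 | 0x0005C0 | 0x00002E
      = 0x6C15EE
Bytes: (v>>16)&0xFF=6C, (v>>8)&0xFF=15, v&0xFF=EE

Answer: 0x6C15EE 6C 15 EE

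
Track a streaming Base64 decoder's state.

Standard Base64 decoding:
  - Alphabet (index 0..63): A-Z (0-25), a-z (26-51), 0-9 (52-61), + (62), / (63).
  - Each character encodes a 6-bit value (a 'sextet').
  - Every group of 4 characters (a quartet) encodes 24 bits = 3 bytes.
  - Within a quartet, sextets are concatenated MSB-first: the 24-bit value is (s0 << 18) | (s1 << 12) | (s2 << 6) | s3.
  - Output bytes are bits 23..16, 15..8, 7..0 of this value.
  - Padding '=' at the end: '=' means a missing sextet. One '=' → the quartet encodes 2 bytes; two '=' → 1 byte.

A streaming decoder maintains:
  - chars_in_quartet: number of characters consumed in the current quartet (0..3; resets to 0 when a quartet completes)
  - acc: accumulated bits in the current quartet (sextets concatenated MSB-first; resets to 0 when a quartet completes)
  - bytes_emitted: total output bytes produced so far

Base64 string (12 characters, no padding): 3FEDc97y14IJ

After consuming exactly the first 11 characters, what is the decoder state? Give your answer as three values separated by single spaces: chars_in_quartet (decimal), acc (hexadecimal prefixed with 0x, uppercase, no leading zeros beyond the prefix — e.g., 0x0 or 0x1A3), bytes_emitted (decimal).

After char 0 ('3'=55): chars_in_quartet=1 acc=0x37 bytes_emitted=0
After char 1 ('F'=5): chars_in_quartet=2 acc=0xDC5 bytes_emitted=0
After char 2 ('E'=4): chars_in_quartet=3 acc=0x37144 bytes_emitted=0
After char 3 ('D'=3): chars_in_quartet=4 acc=0xDC5103 -> emit DC 51 03, reset; bytes_emitted=3
After char 4 ('c'=28): chars_in_quartet=1 acc=0x1C bytes_emitted=3
After char 5 ('9'=61): chars_in_quartet=2 acc=0x73D bytes_emitted=3
After char 6 ('7'=59): chars_in_quartet=3 acc=0x1CF7B bytes_emitted=3
After char 7 ('y'=50): chars_in_quartet=4 acc=0x73DEF2 -> emit 73 DE F2, reset; bytes_emitted=6
After char 8 ('1'=53): chars_in_quartet=1 acc=0x35 bytes_emitted=6
After char 9 ('4'=56): chars_in_quartet=2 acc=0xD78 bytes_emitted=6
After char 10 ('I'=8): chars_in_quartet=3 acc=0x35E08 bytes_emitted=6

Answer: 3 0x35E08 6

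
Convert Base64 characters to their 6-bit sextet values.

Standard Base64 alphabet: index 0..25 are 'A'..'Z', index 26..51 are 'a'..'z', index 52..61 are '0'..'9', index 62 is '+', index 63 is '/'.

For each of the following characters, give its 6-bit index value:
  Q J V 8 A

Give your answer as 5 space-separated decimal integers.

'Q': A..Z range, ord('Q') − ord('A') = 16
'J': A..Z range, ord('J') − ord('A') = 9
'V': A..Z range, ord('V') − ord('A') = 21
'8': 0..9 range, 52 + ord('8') − ord('0') = 60
'A': A..Z range, ord('A') − ord('A') = 0

Answer: 16 9 21 60 0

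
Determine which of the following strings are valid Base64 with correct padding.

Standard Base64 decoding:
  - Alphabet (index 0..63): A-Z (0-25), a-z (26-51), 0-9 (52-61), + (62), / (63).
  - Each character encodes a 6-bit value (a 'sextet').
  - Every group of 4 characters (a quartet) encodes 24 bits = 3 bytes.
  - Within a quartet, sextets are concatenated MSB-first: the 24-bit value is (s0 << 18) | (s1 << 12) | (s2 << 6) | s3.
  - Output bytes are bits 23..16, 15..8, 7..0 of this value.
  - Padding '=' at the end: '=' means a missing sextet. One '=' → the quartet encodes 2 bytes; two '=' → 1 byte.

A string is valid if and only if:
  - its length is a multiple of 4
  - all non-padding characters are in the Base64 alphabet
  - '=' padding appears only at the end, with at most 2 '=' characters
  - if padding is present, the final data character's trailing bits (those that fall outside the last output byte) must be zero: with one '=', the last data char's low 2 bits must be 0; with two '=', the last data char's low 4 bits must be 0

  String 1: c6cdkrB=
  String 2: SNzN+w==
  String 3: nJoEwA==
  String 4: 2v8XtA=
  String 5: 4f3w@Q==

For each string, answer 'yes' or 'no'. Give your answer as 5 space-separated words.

Answer: no yes yes no no

Derivation:
String 1: 'c6cdkrB=' → invalid (bad trailing bits)
String 2: 'SNzN+w==' → valid
String 3: 'nJoEwA==' → valid
String 4: '2v8XtA=' → invalid (len=7 not mult of 4)
String 5: '4f3w@Q==' → invalid (bad char(s): ['@'])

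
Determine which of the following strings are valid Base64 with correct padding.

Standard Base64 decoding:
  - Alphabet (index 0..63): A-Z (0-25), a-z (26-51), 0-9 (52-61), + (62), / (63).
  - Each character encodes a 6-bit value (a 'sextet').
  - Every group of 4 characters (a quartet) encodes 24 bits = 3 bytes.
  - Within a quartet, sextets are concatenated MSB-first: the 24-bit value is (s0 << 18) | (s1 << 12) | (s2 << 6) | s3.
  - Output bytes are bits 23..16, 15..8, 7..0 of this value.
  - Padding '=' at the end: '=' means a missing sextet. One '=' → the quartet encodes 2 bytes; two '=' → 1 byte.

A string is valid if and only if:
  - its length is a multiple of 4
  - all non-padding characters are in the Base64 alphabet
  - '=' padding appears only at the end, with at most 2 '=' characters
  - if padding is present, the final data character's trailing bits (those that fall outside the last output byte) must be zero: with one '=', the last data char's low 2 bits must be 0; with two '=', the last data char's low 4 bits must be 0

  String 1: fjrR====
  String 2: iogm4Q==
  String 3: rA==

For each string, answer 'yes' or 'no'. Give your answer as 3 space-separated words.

String 1: 'fjrR====' → invalid (4 pad chars (max 2))
String 2: 'iogm4Q==' → valid
String 3: 'rA==' → valid

Answer: no yes yes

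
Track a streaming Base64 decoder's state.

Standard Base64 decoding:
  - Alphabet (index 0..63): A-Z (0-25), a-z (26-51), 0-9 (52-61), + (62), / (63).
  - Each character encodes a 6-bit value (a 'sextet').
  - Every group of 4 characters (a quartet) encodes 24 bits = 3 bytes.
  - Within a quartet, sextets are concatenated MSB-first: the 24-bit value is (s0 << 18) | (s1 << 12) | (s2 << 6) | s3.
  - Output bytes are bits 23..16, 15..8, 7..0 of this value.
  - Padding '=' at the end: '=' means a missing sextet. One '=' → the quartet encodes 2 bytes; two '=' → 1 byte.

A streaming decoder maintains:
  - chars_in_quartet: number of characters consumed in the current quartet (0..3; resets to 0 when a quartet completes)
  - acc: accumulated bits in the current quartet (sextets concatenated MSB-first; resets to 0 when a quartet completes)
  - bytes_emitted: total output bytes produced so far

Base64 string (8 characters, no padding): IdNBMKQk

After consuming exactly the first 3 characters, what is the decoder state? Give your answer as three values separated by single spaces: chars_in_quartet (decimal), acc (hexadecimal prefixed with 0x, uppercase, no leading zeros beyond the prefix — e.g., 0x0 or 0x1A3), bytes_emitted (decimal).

After char 0 ('I'=8): chars_in_quartet=1 acc=0x8 bytes_emitted=0
After char 1 ('d'=29): chars_in_quartet=2 acc=0x21D bytes_emitted=0
After char 2 ('N'=13): chars_in_quartet=3 acc=0x874D bytes_emitted=0

Answer: 3 0x874D 0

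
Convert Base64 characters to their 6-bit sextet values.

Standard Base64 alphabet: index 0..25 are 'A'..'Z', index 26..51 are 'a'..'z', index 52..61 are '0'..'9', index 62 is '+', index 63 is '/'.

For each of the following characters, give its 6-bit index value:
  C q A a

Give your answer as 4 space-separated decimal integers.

Answer: 2 42 0 26

Derivation:
'C': A..Z range, ord('C') − ord('A') = 2
'q': a..z range, 26 + ord('q') − ord('a') = 42
'A': A..Z range, ord('A') − ord('A') = 0
'a': a..z range, 26 + ord('a') − ord('a') = 26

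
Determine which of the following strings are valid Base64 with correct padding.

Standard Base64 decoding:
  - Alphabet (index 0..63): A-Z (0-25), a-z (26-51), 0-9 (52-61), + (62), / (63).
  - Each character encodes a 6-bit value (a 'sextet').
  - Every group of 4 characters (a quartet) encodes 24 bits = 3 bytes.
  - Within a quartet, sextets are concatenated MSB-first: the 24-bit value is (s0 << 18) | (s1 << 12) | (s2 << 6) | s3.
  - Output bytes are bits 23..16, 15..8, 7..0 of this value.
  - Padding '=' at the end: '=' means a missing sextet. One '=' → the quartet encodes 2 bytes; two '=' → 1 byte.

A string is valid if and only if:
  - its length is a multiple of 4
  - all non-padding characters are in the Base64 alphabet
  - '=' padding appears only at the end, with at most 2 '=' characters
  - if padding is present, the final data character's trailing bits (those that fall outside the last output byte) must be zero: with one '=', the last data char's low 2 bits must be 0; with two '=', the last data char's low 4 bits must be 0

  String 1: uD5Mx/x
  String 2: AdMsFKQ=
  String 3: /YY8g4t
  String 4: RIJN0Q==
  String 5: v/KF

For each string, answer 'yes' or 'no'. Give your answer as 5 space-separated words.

String 1: 'uD5Mx/x' → invalid (len=7 not mult of 4)
String 2: 'AdMsFKQ=' → valid
String 3: '/YY8g4t' → invalid (len=7 not mult of 4)
String 4: 'RIJN0Q==' → valid
String 5: 'v/KF' → valid

Answer: no yes no yes yes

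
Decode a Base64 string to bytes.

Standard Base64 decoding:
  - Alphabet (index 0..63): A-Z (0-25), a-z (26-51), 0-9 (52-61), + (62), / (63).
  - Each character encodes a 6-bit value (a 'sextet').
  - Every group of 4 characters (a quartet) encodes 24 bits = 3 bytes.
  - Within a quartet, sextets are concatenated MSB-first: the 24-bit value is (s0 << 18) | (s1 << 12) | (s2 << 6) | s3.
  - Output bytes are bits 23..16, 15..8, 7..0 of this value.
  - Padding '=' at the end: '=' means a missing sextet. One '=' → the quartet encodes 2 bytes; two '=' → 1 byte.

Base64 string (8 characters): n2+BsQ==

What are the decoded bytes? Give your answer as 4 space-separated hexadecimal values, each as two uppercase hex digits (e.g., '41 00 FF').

After char 0 ('n'=39): chars_in_quartet=1 acc=0x27 bytes_emitted=0
After char 1 ('2'=54): chars_in_quartet=2 acc=0x9F6 bytes_emitted=0
After char 2 ('+'=62): chars_in_quartet=3 acc=0x27DBE bytes_emitted=0
After char 3 ('B'=1): chars_in_quartet=4 acc=0x9F6F81 -> emit 9F 6F 81, reset; bytes_emitted=3
After char 4 ('s'=44): chars_in_quartet=1 acc=0x2C bytes_emitted=3
After char 5 ('Q'=16): chars_in_quartet=2 acc=0xB10 bytes_emitted=3
Padding '==': partial quartet acc=0xB10 -> emit B1; bytes_emitted=4

Answer: 9F 6F 81 B1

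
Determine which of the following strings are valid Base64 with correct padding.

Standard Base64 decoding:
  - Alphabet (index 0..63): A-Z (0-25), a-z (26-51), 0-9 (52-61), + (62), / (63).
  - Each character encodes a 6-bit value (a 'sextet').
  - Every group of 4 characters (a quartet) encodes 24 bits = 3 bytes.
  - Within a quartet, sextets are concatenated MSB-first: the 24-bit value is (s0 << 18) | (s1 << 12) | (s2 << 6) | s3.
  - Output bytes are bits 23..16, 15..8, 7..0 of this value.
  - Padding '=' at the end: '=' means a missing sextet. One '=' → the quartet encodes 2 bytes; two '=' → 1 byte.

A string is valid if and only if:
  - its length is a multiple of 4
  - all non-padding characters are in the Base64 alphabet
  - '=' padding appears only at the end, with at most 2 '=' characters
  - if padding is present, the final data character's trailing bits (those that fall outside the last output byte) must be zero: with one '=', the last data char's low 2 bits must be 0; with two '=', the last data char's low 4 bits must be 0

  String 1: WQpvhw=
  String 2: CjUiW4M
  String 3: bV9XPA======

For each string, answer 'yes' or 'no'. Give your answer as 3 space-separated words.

Answer: no no no

Derivation:
String 1: 'WQpvhw=' → invalid (len=7 not mult of 4)
String 2: 'CjUiW4M' → invalid (len=7 not mult of 4)
String 3: 'bV9XPA======' → invalid (6 pad chars (max 2))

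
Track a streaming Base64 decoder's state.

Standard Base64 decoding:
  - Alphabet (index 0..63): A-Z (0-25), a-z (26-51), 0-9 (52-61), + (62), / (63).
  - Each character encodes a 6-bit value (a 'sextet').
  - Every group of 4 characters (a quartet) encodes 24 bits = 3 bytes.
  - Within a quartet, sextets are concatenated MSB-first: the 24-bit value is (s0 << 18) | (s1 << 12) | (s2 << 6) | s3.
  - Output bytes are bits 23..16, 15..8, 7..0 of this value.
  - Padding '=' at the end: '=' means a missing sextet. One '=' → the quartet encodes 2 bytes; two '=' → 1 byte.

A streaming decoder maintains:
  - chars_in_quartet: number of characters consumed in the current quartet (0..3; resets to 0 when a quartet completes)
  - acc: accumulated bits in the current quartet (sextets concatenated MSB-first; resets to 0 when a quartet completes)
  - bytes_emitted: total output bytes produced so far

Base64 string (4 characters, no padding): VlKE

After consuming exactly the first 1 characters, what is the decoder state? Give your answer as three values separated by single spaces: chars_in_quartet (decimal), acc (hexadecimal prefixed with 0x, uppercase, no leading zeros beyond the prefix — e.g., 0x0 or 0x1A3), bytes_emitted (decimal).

Answer: 1 0x15 0

Derivation:
After char 0 ('V'=21): chars_in_quartet=1 acc=0x15 bytes_emitted=0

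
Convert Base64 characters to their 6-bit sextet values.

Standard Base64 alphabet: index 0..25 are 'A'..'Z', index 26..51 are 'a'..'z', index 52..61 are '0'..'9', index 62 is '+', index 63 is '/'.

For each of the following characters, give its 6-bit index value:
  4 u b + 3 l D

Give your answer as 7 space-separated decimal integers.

'4': 0..9 range, 52 + ord('4') − ord('0') = 56
'u': a..z range, 26 + ord('u') − ord('a') = 46
'b': a..z range, 26 + ord('b') − ord('a') = 27
'+': index 62
'3': 0..9 range, 52 + ord('3') − ord('0') = 55
'l': a..z range, 26 + ord('l') − ord('a') = 37
'D': A..Z range, ord('D') − ord('A') = 3

Answer: 56 46 27 62 55 37 3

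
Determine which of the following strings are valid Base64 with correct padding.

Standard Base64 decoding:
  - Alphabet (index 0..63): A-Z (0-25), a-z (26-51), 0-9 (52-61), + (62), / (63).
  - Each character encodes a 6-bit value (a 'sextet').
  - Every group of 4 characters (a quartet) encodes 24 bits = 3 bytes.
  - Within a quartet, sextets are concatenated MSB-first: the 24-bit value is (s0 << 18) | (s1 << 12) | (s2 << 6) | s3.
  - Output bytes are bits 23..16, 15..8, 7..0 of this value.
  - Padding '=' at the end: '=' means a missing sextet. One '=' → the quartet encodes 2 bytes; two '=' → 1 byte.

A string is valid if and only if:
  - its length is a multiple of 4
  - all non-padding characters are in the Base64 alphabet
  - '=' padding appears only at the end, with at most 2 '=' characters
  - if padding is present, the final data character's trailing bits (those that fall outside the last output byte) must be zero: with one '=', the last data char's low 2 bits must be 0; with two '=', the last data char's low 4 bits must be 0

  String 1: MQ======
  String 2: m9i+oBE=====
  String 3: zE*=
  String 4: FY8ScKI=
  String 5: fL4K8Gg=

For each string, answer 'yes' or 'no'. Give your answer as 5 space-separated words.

Answer: no no no yes yes

Derivation:
String 1: 'MQ======' → invalid (6 pad chars (max 2))
String 2: 'm9i+oBE=====' → invalid (5 pad chars (max 2))
String 3: 'zE*=' → invalid (bad char(s): ['*'])
String 4: 'FY8ScKI=' → valid
String 5: 'fL4K8Gg=' → valid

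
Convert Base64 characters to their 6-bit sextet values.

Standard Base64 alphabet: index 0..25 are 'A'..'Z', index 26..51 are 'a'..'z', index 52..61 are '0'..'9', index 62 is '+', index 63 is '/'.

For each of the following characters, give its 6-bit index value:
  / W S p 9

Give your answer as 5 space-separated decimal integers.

Answer: 63 22 18 41 61

Derivation:
'/': index 63
'W': A..Z range, ord('W') − ord('A') = 22
'S': A..Z range, ord('S') − ord('A') = 18
'p': a..z range, 26 + ord('p') − ord('a') = 41
'9': 0..9 range, 52 + ord('9') − ord('0') = 61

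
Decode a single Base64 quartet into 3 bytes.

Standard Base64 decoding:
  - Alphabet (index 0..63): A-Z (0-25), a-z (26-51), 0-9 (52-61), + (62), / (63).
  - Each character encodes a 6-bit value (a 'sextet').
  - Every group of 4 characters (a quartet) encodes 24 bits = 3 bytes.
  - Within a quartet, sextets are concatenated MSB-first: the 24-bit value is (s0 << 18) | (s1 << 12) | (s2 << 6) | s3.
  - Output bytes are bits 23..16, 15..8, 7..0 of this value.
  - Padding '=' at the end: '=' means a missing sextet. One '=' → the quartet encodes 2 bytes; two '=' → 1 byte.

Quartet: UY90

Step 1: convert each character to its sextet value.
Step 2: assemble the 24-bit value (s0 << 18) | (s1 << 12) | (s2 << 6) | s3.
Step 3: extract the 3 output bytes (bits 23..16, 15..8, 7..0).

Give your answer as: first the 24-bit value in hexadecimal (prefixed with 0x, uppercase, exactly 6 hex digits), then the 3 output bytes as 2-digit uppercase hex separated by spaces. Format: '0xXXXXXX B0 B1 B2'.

Answer: 0x518F74 51 8F 74

Derivation:
Sextets: U=20, Y=24, 9=61, 0=52
24-bit: (20<<18) | (24<<12) | (61<<6) | 52
      = 0x500000 | 0x018000 | 0x000F40 | 0x000034
      = 0x518F74
Bytes: (v>>16)&0xFF=51, (v>>8)&0xFF=8F, v&0xFF=74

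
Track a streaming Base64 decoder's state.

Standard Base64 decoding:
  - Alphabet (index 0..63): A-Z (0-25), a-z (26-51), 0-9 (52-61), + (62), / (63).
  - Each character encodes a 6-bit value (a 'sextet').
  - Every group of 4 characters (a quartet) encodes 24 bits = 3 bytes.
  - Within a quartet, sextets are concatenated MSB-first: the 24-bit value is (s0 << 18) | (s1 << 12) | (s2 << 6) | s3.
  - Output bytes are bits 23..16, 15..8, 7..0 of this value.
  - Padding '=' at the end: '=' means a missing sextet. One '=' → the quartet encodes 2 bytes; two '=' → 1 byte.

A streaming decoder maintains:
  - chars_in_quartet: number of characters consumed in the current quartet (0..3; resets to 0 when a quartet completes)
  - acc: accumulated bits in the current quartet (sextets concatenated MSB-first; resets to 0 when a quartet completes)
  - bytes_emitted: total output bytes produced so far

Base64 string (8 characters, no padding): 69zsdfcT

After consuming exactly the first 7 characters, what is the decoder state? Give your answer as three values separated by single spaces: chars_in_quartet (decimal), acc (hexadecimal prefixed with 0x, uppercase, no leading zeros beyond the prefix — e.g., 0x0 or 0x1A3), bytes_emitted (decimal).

After char 0 ('6'=58): chars_in_quartet=1 acc=0x3A bytes_emitted=0
After char 1 ('9'=61): chars_in_quartet=2 acc=0xEBD bytes_emitted=0
After char 2 ('z'=51): chars_in_quartet=3 acc=0x3AF73 bytes_emitted=0
After char 3 ('s'=44): chars_in_quartet=4 acc=0xEBDCEC -> emit EB DC EC, reset; bytes_emitted=3
After char 4 ('d'=29): chars_in_quartet=1 acc=0x1D bytes_emitted=3
After char 5 ('f'=31): chars_in_quartet=2 acc=0x75F bytes_emitted=3
After char 6 ('c'=28): chars_in_quartet=3 acc=0x1D7DC bytes_emitted=3

Answer: 3 0x1D7DC 3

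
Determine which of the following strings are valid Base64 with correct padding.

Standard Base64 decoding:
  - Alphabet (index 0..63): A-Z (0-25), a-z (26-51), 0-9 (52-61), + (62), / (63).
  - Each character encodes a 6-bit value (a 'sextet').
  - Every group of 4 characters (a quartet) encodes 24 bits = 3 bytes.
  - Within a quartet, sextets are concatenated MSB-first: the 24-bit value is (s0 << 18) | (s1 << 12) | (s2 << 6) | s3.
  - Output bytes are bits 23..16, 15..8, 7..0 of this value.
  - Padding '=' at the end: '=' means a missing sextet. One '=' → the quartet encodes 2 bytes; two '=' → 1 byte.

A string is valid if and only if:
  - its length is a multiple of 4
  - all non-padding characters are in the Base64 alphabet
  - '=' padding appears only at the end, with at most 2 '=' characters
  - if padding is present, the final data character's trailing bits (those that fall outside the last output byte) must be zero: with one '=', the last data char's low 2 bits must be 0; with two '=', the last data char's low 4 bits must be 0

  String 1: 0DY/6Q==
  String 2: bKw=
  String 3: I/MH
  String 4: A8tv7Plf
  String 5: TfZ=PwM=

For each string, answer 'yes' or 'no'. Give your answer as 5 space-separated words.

String 1: '0DY/6Q==' → valid
String 2: 'bKw=' → valid
String 3: 'I/MH' → valid
String 4: 'A8tv7Plf' → valid
String 5: 'TfZ=PwM=' → invalid (bad char(s): ['=']; '=' in middle)

Answer: yes yes yes yes no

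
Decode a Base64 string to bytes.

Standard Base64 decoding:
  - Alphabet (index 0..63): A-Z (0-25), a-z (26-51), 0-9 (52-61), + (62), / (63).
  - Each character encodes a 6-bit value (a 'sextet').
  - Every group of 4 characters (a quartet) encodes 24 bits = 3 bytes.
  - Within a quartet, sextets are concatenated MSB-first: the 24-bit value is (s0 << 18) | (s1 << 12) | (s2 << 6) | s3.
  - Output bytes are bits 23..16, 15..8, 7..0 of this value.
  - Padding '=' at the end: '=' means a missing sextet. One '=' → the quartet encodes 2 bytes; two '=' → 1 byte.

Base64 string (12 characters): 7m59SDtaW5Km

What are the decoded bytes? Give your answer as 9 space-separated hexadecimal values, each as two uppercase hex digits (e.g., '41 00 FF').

Answer: EE 6E 7D 48 3B 5A 5B 92 A6

Derivation:
After char 0 ('7'=59): chars_in_quartet=1 acc=0x3B bytes_emitted=0
After char 1 ('m'=38): chars_in_quartet=2 acc=0xEE6 bytes_emitted=0
After char 2 ('5'=57): chars_in_quartet=3 acc=0x3B9B9 bytes_emitted=0
After char 3 ('9'=61): chars_in_quartet=4 acc=0xEE6E7D -> emit EE 6E 7D, reset; bytes_emitted=3
After char 4 ('S'=18): chars_in_quartet=1 acc=0x12 bytes_emitted=3
After char 5 ('D'=3): chars_in_quartet=2 acc=0x483 bytes_emitted=3
After char 6 ('t'=45): chars_in_quartet=3 acc=0x120ED bytes_emitted=3
After char 7 ('a'=26): chars_in_quartet=4 acc=0x483B5A -> emit 48 3B 5A, reset; bytes_emitted=6
After char 8 ('W'=22): chars_in_quartet=1 acc=0x16 bytes_emitted=6
After char 9 ('5'=57): chars_in_quartet=2 acc=0x5B9 bytes_emitted=6
After char 10 ('K'=10): chars_in_quartet=3 acc=0x16E4A bytes_emitted=6
After char 11 ('m'=38): chars_in_quartet=4 acc=0x5B92A6 -> emit 5B 92 A6, reset; bytes_emitted=9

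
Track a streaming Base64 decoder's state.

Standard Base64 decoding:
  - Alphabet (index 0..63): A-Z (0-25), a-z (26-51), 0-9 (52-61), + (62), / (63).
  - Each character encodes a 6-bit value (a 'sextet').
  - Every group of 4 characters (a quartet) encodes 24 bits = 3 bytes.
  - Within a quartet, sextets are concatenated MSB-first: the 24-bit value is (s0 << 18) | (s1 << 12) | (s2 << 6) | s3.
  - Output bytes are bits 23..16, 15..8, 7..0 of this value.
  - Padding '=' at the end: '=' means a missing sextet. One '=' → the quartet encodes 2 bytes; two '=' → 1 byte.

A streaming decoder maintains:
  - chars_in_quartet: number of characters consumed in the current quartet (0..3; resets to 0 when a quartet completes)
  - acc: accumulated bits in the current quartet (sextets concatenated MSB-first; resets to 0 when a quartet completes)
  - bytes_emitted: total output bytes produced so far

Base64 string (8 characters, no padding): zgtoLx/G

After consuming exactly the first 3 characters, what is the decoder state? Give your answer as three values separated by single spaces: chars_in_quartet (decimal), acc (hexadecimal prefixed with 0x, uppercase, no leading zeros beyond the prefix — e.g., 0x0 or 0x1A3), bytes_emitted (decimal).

After char 0 ('z'=51): chars_in_quartet=1 acc=0x33 bytes_emitted=0
After char 1 ('g'=32): chars_in_quartet=2 acc=0xCE0 bytes_emitted=0
After char 2 ('t'=45): chars_in_quartet=3 acc=0x3382D bytes_emitted=0

Answer: 3 0x3382D 0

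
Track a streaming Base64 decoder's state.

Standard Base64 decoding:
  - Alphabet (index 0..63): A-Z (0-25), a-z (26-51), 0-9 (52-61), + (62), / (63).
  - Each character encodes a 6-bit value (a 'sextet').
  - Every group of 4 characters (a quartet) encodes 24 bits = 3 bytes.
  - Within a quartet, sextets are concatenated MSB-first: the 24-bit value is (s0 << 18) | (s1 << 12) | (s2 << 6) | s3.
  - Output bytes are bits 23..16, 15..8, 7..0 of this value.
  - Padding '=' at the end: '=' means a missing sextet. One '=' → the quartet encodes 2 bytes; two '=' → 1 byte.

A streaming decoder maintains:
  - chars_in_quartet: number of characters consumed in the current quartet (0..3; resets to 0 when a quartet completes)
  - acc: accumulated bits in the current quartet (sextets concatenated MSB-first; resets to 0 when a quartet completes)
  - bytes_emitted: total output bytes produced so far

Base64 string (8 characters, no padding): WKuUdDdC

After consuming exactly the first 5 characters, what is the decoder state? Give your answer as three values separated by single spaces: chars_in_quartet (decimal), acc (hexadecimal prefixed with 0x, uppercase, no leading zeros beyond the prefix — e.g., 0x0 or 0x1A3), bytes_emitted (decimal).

After char 0 ('W'=22): chars_in_quartet=1 acc=0x16 bytes_emitted=0
After char 1 ('K'=10): chars_in_quartet=2 acc=0x58A bytes_emitted=0
After char 2 ('u'=46): chars_in_quartet=3 acc=0x162AE bytes_emitted=0
After char 3 ('U'=20): chars_in_quartet=4 acc=0x58AB94 -> emit 58 AB 94, reset; bytes_emitted=3
After char 4 ('d'=29): chars_in_quartet=1 acc=0x1D bytes_emitted=3

Answer: 1 0x1D 3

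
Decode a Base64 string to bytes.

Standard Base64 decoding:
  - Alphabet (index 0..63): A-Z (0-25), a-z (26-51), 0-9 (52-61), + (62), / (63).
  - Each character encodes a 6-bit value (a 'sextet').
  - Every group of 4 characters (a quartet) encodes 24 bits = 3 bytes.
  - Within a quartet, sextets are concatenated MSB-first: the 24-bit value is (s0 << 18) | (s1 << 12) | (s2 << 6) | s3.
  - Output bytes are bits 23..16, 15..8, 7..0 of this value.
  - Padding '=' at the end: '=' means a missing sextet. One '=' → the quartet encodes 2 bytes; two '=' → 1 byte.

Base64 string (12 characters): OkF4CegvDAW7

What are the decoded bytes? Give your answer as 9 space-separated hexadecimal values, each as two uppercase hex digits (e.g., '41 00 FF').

After char 0 ('O'=14): chars_in_quartet=1 acc=0xE bytes_emitted=0
After char 1 ('k'=36): chars_in_quartet=2 acc=0x3A4 bytes_emitted=0
After char 2 ('F'=5): chars_in_quartet=3 acc=0xE905 bytes_emitted=0
After char 3 ('4'=56): chars_in_quartet=4 acc=0x3A4178 -> emit 3A 41 78, reset; bytes_emitted=3
After char 4 ('C'=2): chars_in_quartet=1 acc=0x2 bytes_emitted=3
After char 5 ('e'=30): chars_in_quartet=2 acc=0x9E bytes_emitted=3
After char 6 ('g'=32): chars_in_quartet=3 acc=0x27A0 bytes_emitted=3
After char 7 ('v'=47): chars_in_quartet=4 acc=0x9E82F -> emit 09 E8 2F, reset; bytes_emitted=6
After char 8 ('D'=3): chars_in_quartet=1 acc=0x3 bytes_emitted=6
After char 9 ('A'=0): chars_in_quartet=2 acc=0xC0 bytes_emitted=6
After char 10 ('W'=22): chars_in_quartet=3 acc=0x3016 bytes_emitted=6
After char 11 ('7'=59): chars_in_quartet=4 acc=0xC05BB -> emit 0C 05 BB, reset; bytes_emitted=9

Answer: 3A 41 78 09 E8 2F 0C 05 BB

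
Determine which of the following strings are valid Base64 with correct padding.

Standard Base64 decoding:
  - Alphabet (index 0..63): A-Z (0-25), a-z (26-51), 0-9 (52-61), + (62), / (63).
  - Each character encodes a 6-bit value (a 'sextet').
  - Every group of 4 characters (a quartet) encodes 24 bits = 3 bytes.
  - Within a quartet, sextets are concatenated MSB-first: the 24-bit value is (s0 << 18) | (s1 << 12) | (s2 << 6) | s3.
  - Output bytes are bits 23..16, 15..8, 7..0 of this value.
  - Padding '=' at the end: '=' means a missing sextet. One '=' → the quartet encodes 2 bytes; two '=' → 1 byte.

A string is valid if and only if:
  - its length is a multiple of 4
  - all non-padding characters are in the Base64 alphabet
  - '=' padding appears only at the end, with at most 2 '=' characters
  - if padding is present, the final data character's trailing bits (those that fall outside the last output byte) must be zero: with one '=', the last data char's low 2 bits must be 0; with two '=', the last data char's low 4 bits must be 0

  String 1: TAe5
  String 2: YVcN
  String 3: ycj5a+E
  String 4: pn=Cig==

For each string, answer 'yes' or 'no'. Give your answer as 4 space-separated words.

String 1: 'TAe5' → valid
String 2: 'YVcN' → valid
String 3: 'ycj5a+E' → invalid (len=7 not mult of 4)
String 4: 'pn=Cig==' → invalid (bad char(s): ['=']; '=' in middle)

Answer: yes yes no no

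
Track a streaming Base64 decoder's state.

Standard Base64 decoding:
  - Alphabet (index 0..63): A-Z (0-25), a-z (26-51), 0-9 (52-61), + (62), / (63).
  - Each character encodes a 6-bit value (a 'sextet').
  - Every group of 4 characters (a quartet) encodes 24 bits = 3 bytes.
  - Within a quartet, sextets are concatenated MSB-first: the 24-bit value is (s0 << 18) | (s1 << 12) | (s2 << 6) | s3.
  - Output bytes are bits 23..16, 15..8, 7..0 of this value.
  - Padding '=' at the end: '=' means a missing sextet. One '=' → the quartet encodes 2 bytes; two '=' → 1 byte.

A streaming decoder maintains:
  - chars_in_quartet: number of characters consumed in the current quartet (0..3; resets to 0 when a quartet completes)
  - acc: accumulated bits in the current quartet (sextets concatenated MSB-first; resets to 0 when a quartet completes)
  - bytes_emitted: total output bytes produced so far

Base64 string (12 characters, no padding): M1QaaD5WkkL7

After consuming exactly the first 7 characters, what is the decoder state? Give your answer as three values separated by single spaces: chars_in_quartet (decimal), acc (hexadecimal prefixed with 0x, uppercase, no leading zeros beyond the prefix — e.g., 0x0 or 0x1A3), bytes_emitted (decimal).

Answer: 3 0x1A0F9 3

Derivation:
After char 0 ('M'=12): chars_in_quartet=1 acc=0xC bytes_emitted=0
After char 1 ('1'=53): chars_in_quartet=2 acc=0x335 bytes_emitted=0
After char 2 ('Q'=16): chars_in_quartet=3 acc=0xCD50 bytes_emitted=0
After char 3 ('a'=26): chars_in_quartet=4 acc=0x33541A -> emit 33 54 1A, reset; bytes_emitted=3
After char 4 ('a'=26): chars_in_quartet=1 acc=0x1A bytes_emitted=3
After char 5 ('D'=3): chars_in_quartet=2 acc=0x683 bytes_emitted=3
After char 6 ('5'=57): chars_in_quartet=3 acc=0x1A0F9 bytes_emitted=3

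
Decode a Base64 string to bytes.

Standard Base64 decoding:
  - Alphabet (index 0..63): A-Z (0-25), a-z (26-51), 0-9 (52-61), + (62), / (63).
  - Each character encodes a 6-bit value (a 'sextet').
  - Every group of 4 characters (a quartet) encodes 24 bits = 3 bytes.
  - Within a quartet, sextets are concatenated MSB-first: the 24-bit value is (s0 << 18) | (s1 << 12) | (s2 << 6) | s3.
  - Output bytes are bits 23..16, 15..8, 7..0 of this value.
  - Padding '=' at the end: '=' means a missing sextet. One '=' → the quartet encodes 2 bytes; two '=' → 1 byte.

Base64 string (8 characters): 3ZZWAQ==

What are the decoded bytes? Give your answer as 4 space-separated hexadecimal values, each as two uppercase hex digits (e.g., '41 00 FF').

Answer: DD 96 56 01

Derivation:
After char 0 ('3'=55): chars_in_quartet=1 acc=0x37 bytes_emitted=0
After char 1 ('Z'=25): chars_in_quartet=2 acc=0xDD9 bytes_emitted=0
After char 2 ('Z'=25): chars_in_quartet=3 acc=0x37659 bytes_emitted=0
After char 3 ('W'=22): chars_in_quartet=4 acc=0xDD9656 -> emit DD 96 56, reset; bytes_emitted=3
After char 4 ('A'=0): chars_in_quartet=1 acc=0x0 bytes_emitted=3
After char 5 ('Q'=16): chars_in_quartet=2 acc=0x10 bytes_emitted=3
Padding '==': partial quartet acc=0x10 -> emit 01; bytes_emitted=4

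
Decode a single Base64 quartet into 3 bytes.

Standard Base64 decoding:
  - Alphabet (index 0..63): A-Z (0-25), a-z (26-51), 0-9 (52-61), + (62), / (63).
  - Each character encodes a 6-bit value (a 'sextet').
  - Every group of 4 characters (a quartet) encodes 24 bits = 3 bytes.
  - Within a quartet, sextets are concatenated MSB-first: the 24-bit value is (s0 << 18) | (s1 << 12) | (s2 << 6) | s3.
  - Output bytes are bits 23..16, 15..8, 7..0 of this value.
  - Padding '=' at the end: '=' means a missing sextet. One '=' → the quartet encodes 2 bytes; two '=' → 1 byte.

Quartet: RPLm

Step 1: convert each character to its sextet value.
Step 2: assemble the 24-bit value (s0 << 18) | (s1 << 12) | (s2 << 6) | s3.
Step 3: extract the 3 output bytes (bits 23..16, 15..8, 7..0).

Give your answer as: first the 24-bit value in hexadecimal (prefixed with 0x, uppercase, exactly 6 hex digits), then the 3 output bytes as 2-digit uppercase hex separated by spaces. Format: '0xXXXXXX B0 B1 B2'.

Answer: 0x44F2E6 44 F2 E6

Derivation:
Sextets: R=17, P=15, L=11, m=38
24-bit: (17<<18) | (15<<12) | (11<<6) | 38
      = 0x440000 | 0x00F000 | 0x0002C0 | 0x000026
      = 0x44F2E6
Bytes: (v>>16)&0xFF=44, (v>>8)&0xFF=F2, v&0xFF=E6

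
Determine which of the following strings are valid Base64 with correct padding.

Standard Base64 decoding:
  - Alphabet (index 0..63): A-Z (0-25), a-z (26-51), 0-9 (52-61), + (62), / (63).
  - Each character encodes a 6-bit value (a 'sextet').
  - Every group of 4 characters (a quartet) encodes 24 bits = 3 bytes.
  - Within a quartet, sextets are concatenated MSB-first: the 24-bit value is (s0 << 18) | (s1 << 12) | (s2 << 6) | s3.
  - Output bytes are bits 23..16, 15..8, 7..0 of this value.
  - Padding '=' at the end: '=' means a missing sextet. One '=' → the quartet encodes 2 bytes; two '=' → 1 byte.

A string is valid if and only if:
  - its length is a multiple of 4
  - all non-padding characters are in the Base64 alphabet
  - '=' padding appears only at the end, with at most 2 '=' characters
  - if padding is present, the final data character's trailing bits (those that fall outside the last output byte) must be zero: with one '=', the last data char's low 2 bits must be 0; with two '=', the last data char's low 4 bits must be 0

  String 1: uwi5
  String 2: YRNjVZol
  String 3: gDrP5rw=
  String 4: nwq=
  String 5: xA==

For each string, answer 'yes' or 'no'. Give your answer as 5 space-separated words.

Answer: yes yes yes no yes

Derivation:
String 1: 'uwi5' → valid
String 2: 'YRNjVZol' → valid
String 3: 'gDrP5rw=' → valid
String 4: 'nwq=' → invalid (bad trailing bits)
String 5: 'xA==' → valid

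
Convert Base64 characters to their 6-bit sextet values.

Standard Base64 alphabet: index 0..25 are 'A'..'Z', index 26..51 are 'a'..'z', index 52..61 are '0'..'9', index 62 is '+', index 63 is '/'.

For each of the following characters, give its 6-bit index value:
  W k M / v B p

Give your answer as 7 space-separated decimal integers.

Answer: 22 36 12 63 47 1 41

Derivation:
'W': A..Z range, ord('W') − ord('A') = 22
'k': a..z range, 26 + ord('k') − ord('a') = 36
'M': A..Z range, ord('M') − ord('A') = 12
'/': index 63
'v': a..z range, 26 + ord('v') − ord('a') = 47
'B': A..Z range, ord('B') − ord('A') = 1
'p': a..z range, 26 + ord('p') − ord('a') = 41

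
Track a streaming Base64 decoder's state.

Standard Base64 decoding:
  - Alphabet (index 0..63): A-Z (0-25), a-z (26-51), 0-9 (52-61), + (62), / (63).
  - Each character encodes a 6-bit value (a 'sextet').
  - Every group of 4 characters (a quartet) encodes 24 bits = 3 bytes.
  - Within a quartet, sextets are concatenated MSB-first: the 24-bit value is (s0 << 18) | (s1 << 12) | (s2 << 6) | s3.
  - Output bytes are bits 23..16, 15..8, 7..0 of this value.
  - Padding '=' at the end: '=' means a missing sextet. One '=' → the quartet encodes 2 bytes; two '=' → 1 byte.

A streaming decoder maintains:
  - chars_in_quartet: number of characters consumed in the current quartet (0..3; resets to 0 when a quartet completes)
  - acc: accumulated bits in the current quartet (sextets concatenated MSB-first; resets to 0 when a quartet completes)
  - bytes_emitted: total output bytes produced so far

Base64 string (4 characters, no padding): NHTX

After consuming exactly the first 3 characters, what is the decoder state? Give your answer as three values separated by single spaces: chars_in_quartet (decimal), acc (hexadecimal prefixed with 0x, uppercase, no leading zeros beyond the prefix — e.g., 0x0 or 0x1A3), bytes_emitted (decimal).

Answer: 3 0xD1D3 0

Derivation:
After char 0 ('N'=13): chars_in_quartet=1 acc=0xD bytes_emitted=0
After char 1 ('H'=7): chars_in_quartet=2 acc=0x347 bytes_emitted=0
After char 2 ('T'=19): chars_in_quartet=3 acc=0xD1D3 bytes_emitted=0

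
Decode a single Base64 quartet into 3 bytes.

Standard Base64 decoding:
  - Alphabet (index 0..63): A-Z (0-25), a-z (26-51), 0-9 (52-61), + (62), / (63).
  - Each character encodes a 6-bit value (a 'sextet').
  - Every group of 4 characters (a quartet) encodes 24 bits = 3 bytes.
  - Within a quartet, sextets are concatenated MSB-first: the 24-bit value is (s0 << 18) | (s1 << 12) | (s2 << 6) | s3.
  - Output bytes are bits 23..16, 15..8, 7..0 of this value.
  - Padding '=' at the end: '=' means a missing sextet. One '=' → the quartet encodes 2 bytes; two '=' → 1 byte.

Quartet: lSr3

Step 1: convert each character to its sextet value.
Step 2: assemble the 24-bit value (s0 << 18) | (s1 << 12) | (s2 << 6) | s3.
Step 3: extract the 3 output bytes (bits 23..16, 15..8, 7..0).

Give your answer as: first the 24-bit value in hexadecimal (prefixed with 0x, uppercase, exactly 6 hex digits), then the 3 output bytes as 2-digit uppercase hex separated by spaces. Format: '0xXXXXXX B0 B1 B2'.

Sextets: l=37, S=18, r=43, 3=55
24-bit: (37<<18) | (18<<12) | (43<<6) | 55
      = 0x940000 | 0x012000 | 0x000AC0 | 0x000037
      = 0x952AF7
Bytes: (v>>16)&0xFF=95, (v>>8)&0xFF=2A, v&0xFF=F7

Answer: 0x952AF7 95 2A F7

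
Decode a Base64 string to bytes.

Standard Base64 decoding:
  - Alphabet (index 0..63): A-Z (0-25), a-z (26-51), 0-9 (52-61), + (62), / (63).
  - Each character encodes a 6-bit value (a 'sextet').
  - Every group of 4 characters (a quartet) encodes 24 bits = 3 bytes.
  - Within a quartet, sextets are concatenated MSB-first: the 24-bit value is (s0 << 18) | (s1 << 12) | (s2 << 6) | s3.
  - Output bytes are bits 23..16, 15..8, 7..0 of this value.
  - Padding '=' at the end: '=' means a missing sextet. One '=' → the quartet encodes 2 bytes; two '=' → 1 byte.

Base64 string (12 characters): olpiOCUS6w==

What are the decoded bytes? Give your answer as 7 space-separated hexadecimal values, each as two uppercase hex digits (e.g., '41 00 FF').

After char 0 ('o'=40): chars_in_quartet=1 acc=0x28 bytes_emitted=0
After char 1 ('l'=37): chars_in_quartet=2 acc=0xA25 bytes_emitted=0
After char 2 ('p'=41): chars_in_quartet=3 acc=0x28969 bytes_emitted=0
After char 3 ('i'=34): chars_in_quartet=4 acc=0xA25A62 -> emit A2 5A 62, reset; bytes_emitted=3
After char 4 ('O'=14): chars_in_quartet=1 acc=0xE bytes_emitted=3
After char 5 ('C'=2): chars_in_quartet=2 acc=0x382 bytes_emitted=3
After char 6 ('U'=20): chars_in_quartet=3 acc=0xE094 bytes_emitted=3
After char 7 ('S'=18): chars_in_quartet=4 acc=0x382512 -> emit 38 25 12, reset; bytes_emitted=6
After char 8 ('6'=58): chars_in_quartet=1 acc=0x3A bytes_emitted=6
After char 9 ('w'=48): chars_in_quartet=2 acc=0xEB0 bytes_emitted=6
Padding '==': partial quartet acc=0xEB0 -> emit EB; bytes_emitted=7

Answer: A2 5A 62 38 25 12 EB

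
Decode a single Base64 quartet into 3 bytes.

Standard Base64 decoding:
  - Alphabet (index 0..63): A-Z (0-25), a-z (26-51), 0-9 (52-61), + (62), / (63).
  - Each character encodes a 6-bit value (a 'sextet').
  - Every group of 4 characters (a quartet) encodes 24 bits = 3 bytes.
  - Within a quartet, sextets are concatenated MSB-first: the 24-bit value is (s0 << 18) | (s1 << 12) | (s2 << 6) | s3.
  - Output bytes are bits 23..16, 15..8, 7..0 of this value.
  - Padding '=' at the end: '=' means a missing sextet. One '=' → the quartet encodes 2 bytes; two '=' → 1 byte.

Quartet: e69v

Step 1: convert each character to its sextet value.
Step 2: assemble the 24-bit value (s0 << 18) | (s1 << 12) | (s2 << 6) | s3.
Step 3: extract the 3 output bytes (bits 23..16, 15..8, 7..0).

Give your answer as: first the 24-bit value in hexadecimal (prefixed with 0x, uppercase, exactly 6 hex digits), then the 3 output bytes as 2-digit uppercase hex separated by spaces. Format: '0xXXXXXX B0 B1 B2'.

Answer: 0x7BAF6F 7B AF 6F

Derivation:
Sextets: e=30, 6=58, 9=61, v=47
24-bit: (30<<18) | (58<<12) | (61<<6) | 47
      = 0x780000 | 0x03A000 | 0x000F40 | 0x00002F
      = 0x7BAF6F
Bytes: (v>>16)&0xFF=7B, (v>>8)&0xFF=AF, v&0xFF=6F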